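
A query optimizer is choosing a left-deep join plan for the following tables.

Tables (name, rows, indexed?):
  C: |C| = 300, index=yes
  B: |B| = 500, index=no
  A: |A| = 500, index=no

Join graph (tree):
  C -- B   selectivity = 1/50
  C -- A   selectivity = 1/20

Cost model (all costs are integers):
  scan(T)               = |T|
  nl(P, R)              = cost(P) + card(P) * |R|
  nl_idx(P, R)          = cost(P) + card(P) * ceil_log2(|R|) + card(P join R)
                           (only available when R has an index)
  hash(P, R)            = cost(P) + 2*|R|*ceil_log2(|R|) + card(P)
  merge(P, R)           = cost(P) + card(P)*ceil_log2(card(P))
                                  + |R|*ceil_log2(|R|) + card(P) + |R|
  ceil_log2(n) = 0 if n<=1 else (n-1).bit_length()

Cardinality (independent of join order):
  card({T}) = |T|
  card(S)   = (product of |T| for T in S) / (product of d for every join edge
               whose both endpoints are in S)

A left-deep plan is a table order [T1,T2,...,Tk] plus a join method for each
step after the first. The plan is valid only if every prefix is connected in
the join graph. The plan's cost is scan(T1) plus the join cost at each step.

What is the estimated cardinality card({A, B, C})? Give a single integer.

Tables in S: A(500), B(500), C(300)
Edges inside S: C-B(d=50), C-A(d=20)
numerator = 500 * 500 * 300 = 75000000
denominator = 50 * 20 = 1000
card(S) = 75000000 / 1000 = 75000

75000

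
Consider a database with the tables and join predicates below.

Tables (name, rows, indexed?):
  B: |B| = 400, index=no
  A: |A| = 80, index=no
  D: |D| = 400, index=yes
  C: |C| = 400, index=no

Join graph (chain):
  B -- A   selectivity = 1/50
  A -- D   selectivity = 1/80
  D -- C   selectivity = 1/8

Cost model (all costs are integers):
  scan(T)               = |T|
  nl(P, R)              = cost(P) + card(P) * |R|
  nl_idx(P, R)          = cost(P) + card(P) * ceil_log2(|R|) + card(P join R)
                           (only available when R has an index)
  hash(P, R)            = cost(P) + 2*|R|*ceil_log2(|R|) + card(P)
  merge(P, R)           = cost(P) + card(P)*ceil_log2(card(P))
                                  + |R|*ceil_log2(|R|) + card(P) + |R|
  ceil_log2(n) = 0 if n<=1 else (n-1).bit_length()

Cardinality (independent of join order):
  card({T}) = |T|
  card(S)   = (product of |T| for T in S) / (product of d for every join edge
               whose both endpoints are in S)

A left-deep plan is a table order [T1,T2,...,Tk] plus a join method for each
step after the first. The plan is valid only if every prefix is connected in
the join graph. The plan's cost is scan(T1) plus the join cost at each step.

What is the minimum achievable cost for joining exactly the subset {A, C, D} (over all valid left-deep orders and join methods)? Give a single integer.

8800

Selinger DP over subsets of {A,C,D}:
  {A}: scan cost=80, card=80
  {D}: scan cost=400, card=400
  {C}: scan cost=400, card=400
  {AD}: card=400; try (D,nl_idx)→1200, (A,hash)→1920, (D,merge)→4720, (A,merge)→5040, (D,hash)→7360, (D,nl)→32080 …(+1); best=1200 via (D,nl_idx)
  {CD}: card=20000; try (D,hash)→8000, (C,hash)→8000, (D,merge)→8400, (C,merge)→8400, (D,nl_idx)→24000, (D,nl)→160400 …(+1); best=8000 via (D,hash)
  {ACD}: card=20000; try (C,hash)→8800, (C,merge)→9200, (A,hash)→29120, (C,nl)→161200, (A,merge)→328640, (A,nl)→1608000; best=8800 via (C,hash)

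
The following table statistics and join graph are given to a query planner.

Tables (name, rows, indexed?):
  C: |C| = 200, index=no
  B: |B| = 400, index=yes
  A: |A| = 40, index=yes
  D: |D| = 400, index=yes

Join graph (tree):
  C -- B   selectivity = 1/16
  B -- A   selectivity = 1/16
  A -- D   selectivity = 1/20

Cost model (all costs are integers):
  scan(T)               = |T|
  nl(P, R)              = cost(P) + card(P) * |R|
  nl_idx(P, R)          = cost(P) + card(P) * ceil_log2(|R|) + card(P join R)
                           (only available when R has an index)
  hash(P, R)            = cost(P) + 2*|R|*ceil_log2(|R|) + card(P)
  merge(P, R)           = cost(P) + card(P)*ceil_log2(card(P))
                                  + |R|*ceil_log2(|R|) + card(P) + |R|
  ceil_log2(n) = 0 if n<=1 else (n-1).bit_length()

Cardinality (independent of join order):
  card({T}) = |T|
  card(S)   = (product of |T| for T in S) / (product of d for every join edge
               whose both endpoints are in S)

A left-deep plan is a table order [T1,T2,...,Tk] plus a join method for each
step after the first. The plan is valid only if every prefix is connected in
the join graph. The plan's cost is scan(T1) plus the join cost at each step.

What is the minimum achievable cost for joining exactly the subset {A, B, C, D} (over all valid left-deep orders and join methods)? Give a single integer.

Selinger DP over subsets of {A,B,C,D}:
  {C}: scan cost=200, card=200
  {B}: scan cost=400, card=400
  {A}: scan cost=40, card=40
  {D}: scan cost=400, card=400
  {BC}: card=5000; try (C,hash)→4000, (B,merge)→6000, (C,merge)→6200, (B,nl_idx)→7000, (B,hash)→7600, (B,nl)→80200 …(+1); best=4000 via (C,hash)
  {AB}: card=1000; try (A,hash)→1280, (B,nl_idx)→1400, (A,nl_idx)→3800, (B,merge)→4320, (A,merge)→4680, (B,hash)→7280 …(+2); best=1280 via (A,hash)
  {AD}: card=800; try (D,nl_idx)→1200, (A,hash)→1280, (A,nl_idx)→3600, (D,merge)→4320, (A,merge)→4680, (D,hash)→7280 …(+2); best=1200 via (D,nl_idx)
  {ABC}: card=12500; try (C,hash)→5480, (A,hash)→9480, (C,merge)→14080, (A,nl_idx)→46500, (A,merge)→74280, (C,nl)→201280 …(+1); best=5480 via (C,hash)
  {ABD}: card=20000; try (B,hash)→9200, (D,hash)→9480, (B,merge)→14000, (D,merge)→16280, (B,nl_idx)→28400, (D,nl_idx)→30280 …(+2); best=9200 via (B,hash)
  {ABCD}: card=250000; try (D,hash)→25180, (C,hash)→32400, (D,merge)→196980, (C,merge)→331000, (D,nl_idx)→367980, (C,nl)→4009200 …(+1); best=25180 via (D,hash)

25180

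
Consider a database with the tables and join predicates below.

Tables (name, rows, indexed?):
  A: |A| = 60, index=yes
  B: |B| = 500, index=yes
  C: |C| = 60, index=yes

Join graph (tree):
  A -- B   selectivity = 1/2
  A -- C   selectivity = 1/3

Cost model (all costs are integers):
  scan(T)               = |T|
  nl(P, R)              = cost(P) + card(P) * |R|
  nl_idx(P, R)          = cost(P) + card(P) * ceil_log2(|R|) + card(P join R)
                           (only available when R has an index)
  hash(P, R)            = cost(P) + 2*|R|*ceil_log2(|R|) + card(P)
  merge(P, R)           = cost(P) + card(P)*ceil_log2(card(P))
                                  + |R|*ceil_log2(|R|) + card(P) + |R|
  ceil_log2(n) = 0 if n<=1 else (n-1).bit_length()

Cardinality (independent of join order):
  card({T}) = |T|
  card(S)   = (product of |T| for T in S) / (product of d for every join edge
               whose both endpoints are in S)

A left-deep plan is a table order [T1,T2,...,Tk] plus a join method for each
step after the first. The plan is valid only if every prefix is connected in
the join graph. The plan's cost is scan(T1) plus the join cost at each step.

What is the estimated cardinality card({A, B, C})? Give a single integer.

Tables in S: A(60), B(500), C(60)
Edges inside S: A-B(d=2), A-C(d=3)
numerator = 60 * 500 * 60 = 1800000
denominator = 2 * 3 = 6
card(S) = 1800000 / 6 = 300000

300000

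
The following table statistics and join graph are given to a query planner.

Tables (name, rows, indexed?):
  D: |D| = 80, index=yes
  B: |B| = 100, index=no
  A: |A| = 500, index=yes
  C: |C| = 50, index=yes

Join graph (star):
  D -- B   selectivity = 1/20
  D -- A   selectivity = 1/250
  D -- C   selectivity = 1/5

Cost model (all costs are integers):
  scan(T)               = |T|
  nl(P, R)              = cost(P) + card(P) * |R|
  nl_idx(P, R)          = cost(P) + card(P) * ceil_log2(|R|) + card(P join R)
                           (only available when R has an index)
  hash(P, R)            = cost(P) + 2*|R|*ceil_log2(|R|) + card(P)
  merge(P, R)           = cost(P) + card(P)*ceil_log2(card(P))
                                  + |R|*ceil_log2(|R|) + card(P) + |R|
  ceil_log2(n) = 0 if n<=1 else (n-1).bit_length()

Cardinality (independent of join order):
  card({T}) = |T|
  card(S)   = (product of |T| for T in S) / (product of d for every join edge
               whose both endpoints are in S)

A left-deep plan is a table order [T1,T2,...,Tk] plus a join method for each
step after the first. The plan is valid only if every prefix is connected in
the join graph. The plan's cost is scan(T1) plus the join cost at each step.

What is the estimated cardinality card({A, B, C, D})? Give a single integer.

8000

Tables in S: A(500), B(100), C(50), D(80)
Edges inside S: D-B(d=20), D-A(d=250), D-C(d=5)
numerator = 500 * 100 * 50 * 80 = 200000000
denominator = 20 * 250 * 5 = 25000
card(S) = 200000000 / 25000 = 8000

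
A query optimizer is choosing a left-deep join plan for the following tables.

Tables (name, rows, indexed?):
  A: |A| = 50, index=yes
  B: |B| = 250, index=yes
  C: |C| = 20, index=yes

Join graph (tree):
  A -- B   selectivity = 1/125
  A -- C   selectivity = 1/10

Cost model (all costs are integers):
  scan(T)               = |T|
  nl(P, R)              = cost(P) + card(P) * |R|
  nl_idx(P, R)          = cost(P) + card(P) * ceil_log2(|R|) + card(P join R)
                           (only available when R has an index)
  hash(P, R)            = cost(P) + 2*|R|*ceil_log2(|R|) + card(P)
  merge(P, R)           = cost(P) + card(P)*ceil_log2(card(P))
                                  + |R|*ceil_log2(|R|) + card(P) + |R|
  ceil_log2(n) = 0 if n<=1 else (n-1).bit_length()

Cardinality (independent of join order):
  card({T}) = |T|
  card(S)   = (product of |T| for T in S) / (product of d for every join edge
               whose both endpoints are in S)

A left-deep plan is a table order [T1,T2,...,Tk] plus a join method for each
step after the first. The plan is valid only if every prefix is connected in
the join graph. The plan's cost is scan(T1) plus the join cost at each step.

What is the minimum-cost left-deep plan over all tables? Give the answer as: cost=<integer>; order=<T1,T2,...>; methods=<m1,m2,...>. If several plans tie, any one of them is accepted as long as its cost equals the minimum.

cost=850; order=A,B,C; methods=nl_idx,hash

Selinger DP (subsets sized 1..n):
  {A}: scan cost=50, card=50
  {B}: scan cost=250, card=250
  {C}: scan cost=20, card=20
  {AB}: card=100; try (B,nl_idx)→550, (A,hash)→1100, (A,nl_idx)→1850, (B,merge)→2650, (A,merge)→2850, (B,hash)→4100 …(+2); best=550 via (B,nl_idx)
  {AC}: card=100; try (A,nl_idx)→240, (C,hash)→300, (C,nl_idx)→400, (A,merge)→490, (C,merge)→520, (A,hash)→640 …(+2); best=240 via (A,nl_idx)
  {ABC}: card=200; try (C,hash)→850, (B,nl_idx)→1240, (C,nl_idx)→1250, (C,merge)→1470, (C,nl)→2550, (B,merge)→3290 …(+2); best=850 via (C,hash)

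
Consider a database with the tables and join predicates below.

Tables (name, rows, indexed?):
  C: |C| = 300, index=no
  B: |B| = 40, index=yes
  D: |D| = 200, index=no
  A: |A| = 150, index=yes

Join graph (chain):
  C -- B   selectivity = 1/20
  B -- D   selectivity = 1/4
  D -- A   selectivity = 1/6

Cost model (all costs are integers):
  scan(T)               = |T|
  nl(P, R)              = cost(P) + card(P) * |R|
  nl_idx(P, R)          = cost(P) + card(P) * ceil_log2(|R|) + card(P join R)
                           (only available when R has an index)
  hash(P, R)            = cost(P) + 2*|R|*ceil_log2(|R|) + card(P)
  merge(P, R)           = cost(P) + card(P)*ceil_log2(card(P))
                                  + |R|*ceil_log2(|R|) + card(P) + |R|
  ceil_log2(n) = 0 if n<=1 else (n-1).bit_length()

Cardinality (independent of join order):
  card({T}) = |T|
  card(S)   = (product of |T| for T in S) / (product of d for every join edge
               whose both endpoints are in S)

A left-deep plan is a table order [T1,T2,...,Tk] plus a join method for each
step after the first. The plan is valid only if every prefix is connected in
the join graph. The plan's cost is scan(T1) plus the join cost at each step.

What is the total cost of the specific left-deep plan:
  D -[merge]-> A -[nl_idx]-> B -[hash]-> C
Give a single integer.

step 1: scan D: cost=200, card=200
step 2: join A via merge
    card(P join A) = 200*150/(6) = 5000
    cost = 200 + 200*8 + 150*8 + 200 + 150 = 3350
step 3: join B via nl_idx
    card(P join B) = 5000*40/(4) = 50000
    cost = 3350 + 5000*6 + 50000 = 83350
step 4: join C via hash
    card(P join C) = 50000*300/(20) = 750000
    cost = 83350 + 2*300*9 + 50000 = 138750

138750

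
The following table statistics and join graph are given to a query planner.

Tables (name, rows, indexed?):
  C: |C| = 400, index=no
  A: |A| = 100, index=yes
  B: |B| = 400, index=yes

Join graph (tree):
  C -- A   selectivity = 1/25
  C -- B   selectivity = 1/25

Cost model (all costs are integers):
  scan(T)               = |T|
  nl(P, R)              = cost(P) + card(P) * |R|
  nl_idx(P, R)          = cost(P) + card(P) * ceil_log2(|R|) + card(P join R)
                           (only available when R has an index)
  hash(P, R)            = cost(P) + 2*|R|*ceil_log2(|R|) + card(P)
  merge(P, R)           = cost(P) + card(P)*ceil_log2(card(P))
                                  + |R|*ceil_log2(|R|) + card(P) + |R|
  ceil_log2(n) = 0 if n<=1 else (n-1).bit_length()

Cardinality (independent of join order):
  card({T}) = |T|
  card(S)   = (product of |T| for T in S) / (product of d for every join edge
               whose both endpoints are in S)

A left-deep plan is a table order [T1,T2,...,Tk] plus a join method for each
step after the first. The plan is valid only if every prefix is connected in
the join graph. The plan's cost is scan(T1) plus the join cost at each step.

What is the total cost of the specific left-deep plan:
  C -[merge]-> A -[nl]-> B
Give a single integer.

645200

step 1: scan C: cost=400, card=400
step 2: join A via merge
    card(P join A) = 400*100/(25) = 1600
    cost = 400 + 400*9 + 100*7 + 400 + 100 = 5200
step 3: join B via nl
    card(P join B) = 1600*400/(25) = 25600
    cost = 5200 + 1600*400 = 645200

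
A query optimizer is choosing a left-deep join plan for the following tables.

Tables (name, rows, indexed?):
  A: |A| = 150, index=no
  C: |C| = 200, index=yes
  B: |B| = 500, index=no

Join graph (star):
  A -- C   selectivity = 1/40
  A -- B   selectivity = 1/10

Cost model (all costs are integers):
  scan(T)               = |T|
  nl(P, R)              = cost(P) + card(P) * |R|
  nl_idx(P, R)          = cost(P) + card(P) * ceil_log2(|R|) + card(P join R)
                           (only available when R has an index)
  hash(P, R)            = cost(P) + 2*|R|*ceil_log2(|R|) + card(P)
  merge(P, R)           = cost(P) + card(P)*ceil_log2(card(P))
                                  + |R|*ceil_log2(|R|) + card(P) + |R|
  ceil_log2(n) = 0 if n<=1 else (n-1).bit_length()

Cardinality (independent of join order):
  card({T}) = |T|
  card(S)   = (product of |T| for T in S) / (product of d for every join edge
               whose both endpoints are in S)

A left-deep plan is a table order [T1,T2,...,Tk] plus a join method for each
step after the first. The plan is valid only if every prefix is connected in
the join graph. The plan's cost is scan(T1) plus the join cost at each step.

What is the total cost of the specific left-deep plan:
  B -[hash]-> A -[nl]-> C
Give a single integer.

1503400

step 1: scan B: cost=500, card=500
step 2: join A via hash
    card(P join A) = 500*150/(10) = 7500
    cost = 500 + 2*150*8 + 500 = 3400
step 3: join C via nl
    card(P join C) = 7500*200/(40) = 37500
    cost = 3400 + 7500*200 = 1503400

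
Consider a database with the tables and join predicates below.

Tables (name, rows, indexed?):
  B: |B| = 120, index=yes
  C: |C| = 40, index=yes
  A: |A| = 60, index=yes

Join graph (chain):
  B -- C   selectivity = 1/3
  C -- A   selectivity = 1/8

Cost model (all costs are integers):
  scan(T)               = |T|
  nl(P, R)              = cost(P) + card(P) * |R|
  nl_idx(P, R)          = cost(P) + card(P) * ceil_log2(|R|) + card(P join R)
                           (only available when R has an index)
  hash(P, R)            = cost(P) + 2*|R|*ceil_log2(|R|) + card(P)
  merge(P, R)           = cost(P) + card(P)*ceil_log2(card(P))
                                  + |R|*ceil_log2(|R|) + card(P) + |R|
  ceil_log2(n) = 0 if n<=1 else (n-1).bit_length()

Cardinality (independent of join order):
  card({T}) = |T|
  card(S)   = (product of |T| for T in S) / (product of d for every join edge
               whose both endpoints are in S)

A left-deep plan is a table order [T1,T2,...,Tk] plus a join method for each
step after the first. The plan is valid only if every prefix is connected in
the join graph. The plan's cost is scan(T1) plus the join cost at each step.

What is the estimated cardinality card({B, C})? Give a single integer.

1600

Tables in S: B(120), C(40)
Edges inside S: B-C(d=3)
numerator = 120 * 40 = 4800
denominator = 3 = 3
card(S) = 4800 / 3 = 1600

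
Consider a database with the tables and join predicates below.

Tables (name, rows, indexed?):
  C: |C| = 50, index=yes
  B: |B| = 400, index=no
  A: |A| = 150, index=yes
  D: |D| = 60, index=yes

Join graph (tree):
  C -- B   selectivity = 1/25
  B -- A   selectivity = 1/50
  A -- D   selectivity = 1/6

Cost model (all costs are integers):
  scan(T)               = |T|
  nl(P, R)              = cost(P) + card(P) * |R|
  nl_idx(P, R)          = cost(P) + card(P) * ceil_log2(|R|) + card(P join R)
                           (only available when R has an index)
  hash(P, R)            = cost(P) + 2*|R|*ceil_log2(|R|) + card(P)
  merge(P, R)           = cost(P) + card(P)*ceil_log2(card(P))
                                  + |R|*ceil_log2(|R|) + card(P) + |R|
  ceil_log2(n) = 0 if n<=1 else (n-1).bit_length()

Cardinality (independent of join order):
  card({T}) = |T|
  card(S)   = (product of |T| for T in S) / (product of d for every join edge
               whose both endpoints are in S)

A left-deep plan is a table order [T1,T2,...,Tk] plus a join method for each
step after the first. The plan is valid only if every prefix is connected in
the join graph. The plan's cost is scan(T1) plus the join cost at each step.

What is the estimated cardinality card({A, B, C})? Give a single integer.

2400

Tables in S: A(150), B(400), C(50)
Edges inside S: C-B(d=25), B-A(d=50)
numerator = 150 * 400 * 50 = 3000000
denominator = 25 * 50 = 1250
card(S) = 3000000 / 1250 = 2400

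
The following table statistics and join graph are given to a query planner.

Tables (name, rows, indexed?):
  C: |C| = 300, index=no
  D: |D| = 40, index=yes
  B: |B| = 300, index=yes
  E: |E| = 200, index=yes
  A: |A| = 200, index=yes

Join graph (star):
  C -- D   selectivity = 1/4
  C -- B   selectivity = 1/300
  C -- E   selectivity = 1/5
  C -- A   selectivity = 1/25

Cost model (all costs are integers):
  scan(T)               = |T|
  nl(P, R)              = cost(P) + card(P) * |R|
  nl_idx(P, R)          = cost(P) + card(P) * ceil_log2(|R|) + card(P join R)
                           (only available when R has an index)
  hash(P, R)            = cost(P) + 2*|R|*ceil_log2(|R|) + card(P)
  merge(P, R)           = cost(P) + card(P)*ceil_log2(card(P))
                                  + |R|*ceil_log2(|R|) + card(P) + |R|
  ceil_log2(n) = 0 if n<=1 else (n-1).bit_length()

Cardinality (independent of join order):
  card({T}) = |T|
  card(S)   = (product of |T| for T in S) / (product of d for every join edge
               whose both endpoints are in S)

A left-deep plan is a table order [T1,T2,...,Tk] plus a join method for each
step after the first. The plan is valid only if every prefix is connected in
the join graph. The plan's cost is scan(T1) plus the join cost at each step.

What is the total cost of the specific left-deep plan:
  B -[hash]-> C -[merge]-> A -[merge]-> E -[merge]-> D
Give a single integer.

step 1: scan B: cost=300, card=300
step 2: join C via hash
    card(P join C) = 300*300/(300) = 300
    cost = 300 + 2*300*9 + 300 = 6000
step 3: join A via merge
    card(P join A) = 300*200/(25) = 2400
    cost = 6000 + 300*9 + 200*8 + 300 + 200 = 10800
step 4: join E via merge
    card(P join E) = 2400*200/(5) = 96000
    cost = 10800 + 2400*12 + 200*8 + 2400 + 200 = 43800
step 5: join D via merge
    card(P join D) = 96000*40/(4) = 960000
    cost = 43800 + 96000*17 + 40*6 + 96000 + 40 = 1772080

1772080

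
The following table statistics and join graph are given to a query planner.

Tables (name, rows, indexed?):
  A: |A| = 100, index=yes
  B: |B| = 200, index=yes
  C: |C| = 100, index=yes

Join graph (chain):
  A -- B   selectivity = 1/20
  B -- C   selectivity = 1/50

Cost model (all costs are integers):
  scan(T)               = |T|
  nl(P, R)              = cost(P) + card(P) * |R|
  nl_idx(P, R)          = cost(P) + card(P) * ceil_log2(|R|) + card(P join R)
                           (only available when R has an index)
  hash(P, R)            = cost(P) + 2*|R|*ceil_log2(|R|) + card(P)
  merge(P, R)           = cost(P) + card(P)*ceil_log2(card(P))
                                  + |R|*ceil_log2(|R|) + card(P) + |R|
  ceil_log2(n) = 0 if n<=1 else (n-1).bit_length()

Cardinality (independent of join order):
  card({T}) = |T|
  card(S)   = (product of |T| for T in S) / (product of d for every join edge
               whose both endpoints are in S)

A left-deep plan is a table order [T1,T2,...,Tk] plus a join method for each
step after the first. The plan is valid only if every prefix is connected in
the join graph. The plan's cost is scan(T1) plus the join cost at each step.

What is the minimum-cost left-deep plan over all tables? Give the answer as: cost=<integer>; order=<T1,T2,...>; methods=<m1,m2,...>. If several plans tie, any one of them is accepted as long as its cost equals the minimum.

Selinger DP (subsets sized 1..n):
  {A}: scan cost=100, card=100
  {B}: scan cost=200, card=200
  {C}: scan cost=100, card=100
  {AB}: card=1000; try (A,hash)→1800, (B,nl_idx)→1900, (A,nl_idx)→2600, (B,merge)→2700, (A,merge)→2800, (B,hash)→3400 …(+2); best=1800 via (A,hash)
  {BC}: card=400; try (B,nl_idx)→1300, (C,hash)→1800, (C,nl_idx)→2000, (B,merge)→2700, (C,merge)→2800, (B,hash)→3400 …(+2); best=1300 via (B,nl_idx)
  {ABC}: card=2000; try (A,hash)→3100, (C,hash)→4200, (A,merge)→6100, (A,nl_idx)→6100, (C,nl_idx)→10800, (C,merge)→13600 …(+2); best=3100 via (A,hash)

cost=3100; order=C,B,A; methods=nl_idx,hash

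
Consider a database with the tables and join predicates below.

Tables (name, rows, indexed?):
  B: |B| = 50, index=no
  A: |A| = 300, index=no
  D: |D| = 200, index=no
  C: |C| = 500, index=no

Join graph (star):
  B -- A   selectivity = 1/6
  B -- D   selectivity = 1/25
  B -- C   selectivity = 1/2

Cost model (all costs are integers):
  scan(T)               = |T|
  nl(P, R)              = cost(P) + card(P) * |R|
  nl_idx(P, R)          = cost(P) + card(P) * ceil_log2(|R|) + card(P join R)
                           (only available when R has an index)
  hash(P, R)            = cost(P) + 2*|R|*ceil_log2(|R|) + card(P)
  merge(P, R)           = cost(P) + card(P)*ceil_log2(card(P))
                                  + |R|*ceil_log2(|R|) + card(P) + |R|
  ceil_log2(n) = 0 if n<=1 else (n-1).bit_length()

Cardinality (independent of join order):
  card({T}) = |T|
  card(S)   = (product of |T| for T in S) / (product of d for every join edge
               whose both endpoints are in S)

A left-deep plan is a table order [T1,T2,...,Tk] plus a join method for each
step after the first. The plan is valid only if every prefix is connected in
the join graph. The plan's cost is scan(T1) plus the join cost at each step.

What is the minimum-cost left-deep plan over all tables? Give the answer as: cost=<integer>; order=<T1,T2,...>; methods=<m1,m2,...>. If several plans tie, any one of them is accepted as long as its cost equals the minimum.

Selinger DP (subsets sized 1..n):
  {B}: scan cost=50, card=50
  {A}: scan cost=300, card=300
  {D}: scan cost=200, card=200
  {C}: scan cost=500, card=500
  {AB}: card=2500; try (B,hash)→1200, (A,merge)→3400, (B,merge)→3650, (A,hash)→5500, (A,nl)→15050, (B,nl)→15300; best=1200 via (B,hash)
  {BD}: card=400; try (B,hash)→1000, (D,merge)→2200, (B,merge)→2350, (D,hash)→3300, (D,nl)→10050, (B,nl)→10200; best=1000 via (B,hash)
  {BC}: card=12500; try (B,hash)→1600, (C,merge)→5400, (B,merge)→5850, (C,hash)→9100, (C,nl)→25050, (B,nl)→25500; best=1600 via (B,hash)
  {ABD}: card=20000; try (A,hash)→6800, (D,hash)→6900, (A,merge)→8000, (D,merge)→35500, (A,nl)→121000, (D,nl)→501200; best=6800 via (A,hash)
  {ABC}: card=625000; try (C,hash)→12700, (A,hash)→19500, (C,merge)→38700, (A,merge)→192100, (C,nl)→1251200, (A,nl)→3751600; best=12700 via (C,hash)
  {BCD}: card=100000; try (C,merge)→10000, (C,hash)→10400, (D,hash)→17300, (D,merge)→190900, (C,nl)→201000, (D,nl)→2501600; best=10000 via (C,merge)
  {ABCD}: card=5000000; try (C,hash)→35800, (A,hash)→115400, (C,merge)→331800, (D,hash)→640900, (A,merge)→1813000, (C,nl)→10006800 …(+3); best=35800 via (C,hash)

cost=35800; order=D,B,A,C; methods=hash,hash,hash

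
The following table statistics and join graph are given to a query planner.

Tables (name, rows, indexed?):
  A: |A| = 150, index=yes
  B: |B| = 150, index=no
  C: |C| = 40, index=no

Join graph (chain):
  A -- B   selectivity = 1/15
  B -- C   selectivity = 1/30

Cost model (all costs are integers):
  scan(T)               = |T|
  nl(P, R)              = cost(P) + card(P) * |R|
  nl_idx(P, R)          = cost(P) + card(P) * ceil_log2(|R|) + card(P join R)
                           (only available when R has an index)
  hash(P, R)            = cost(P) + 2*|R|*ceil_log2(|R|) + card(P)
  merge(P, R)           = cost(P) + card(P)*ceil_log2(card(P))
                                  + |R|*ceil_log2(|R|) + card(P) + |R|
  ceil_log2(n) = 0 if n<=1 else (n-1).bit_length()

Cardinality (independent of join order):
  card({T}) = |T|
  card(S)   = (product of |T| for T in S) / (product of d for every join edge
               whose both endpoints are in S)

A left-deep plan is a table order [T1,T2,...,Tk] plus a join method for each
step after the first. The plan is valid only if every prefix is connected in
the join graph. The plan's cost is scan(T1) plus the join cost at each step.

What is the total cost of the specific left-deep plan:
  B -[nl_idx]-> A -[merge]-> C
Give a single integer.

step 1: scan B: cost=150, card=150
step 2: join A via nl_idx
    card(P join A) = 150*150/(15) = 1500
    cost = 150 + 150*8 + 1500 = 2850
step 3: join C via merge
    card(P join C) = 1500*40/(30) = 2000
    cost = 2850 + 1500*11 + 40*6 + 1500 + 40 = 21130

21130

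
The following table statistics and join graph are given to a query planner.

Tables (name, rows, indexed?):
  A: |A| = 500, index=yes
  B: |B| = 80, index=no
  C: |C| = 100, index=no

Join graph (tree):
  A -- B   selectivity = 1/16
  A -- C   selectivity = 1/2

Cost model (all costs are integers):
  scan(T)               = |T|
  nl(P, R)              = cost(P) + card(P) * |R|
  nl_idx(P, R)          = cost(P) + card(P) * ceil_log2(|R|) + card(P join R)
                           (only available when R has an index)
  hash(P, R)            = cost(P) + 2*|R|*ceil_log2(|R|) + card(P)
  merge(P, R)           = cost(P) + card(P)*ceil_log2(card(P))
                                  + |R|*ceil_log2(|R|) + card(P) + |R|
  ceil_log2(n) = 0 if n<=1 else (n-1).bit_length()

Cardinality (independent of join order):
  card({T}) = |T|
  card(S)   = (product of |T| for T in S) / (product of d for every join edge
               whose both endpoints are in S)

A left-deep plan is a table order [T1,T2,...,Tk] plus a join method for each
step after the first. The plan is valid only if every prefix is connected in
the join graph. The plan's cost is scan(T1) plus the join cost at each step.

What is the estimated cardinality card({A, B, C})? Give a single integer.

125000

Tables in S: A(500), B(80), C(100)
Edges inside S: A-B(d=16), A-C(d=2)
numerator = 500 * 80 * 100 = 4000000
denominator = 16 * 2 = 32
card(S) = 4000000 / 32 = 125000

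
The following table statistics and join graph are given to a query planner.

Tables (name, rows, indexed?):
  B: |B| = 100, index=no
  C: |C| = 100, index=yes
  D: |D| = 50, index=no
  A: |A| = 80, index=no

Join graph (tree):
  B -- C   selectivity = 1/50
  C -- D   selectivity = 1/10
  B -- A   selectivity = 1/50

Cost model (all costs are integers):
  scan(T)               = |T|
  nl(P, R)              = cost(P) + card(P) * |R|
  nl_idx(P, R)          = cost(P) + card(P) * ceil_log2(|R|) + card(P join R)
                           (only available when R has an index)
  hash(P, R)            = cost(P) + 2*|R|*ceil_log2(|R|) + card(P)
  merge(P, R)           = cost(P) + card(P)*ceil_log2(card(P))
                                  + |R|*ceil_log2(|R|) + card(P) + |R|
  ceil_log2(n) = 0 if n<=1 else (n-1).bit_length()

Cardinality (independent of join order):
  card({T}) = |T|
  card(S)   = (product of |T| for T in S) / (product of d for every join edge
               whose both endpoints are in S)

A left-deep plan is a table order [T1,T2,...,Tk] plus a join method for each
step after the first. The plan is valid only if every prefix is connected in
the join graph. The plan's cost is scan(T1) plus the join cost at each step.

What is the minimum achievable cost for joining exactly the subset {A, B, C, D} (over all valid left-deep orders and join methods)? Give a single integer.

3240

Selinger DP over subsets of {A,B,C,D}:
  {B}: scan cost=100, card=100
  {C}: scan cost=100, card=100
  {D}: scan cost=50, card=50
  {A}: scan cost=80, card=80
  {BC}: card=200; try (C,nl_idx)→1000, (C,hash)→1600, (B,hash)→1600, (C,merge)→1700, (B,merge)→1700, (C,nl)→10100 …(+1); best=1000 via (C,nl_idx)
  {AB}: card=160; try (A,hash)→1320, (B,merge)→1520, (A,merge)→1540, (B,hash)→1560, (B,nl)→8080, (A,nl)→8100; best=1320 via (A,hash)
  {CD}: card=500; try (D,hash)→800, (C,nl_idx)→900, (C,merge)→1200, (D,merge)→1250, (C,hash)→1500, (C,nl)→5050 …(+1); best=800 via (D,hash)
  {BCD}: card=1000; try (D,hash)→1800, (B,hash)→2700, (D,merge)→3150, (B,merge)→6600, (D,nl)→11000, (B,nl)→50800; best=1800 via (D,hash)
  {ABC}: card=320; try (A,hash)→2320, (C,nl_idx)→2760, (C,hash)→2880, (A,merge)→3440, (C,merge)→3560, (A,nl)→17000 …(+1); best=2320 via (A,hash)
  {ABCD}: card=1600; try (D,hash)→3240, (A,hash)→3920, (D,merge)→5870, (A,merge)→13440, (D,nl)→18320, (A,nl)→81800; best=3240 via (D,hash)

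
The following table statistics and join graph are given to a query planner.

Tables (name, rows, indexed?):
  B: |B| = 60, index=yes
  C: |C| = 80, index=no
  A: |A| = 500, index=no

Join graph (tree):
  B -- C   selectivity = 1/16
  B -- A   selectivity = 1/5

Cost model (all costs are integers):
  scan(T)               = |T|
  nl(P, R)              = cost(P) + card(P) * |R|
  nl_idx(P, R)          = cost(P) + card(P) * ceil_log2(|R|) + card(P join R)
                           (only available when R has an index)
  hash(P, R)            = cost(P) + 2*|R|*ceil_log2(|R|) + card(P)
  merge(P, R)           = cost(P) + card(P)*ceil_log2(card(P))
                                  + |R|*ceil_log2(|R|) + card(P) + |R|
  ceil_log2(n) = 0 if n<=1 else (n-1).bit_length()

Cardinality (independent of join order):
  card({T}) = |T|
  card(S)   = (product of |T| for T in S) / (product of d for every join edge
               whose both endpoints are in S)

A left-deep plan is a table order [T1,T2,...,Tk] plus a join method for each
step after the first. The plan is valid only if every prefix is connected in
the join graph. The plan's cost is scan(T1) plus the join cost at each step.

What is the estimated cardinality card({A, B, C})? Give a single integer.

30000

Tables in S: A(500), B(60), C(80)
Edges inside S: B-C(d=16), B-A(d=5)
numerator = 500 * 60 * 80 = 2400000
denominator = 16 * 5 = 80
card(S) = 2400000 / 80 = 30000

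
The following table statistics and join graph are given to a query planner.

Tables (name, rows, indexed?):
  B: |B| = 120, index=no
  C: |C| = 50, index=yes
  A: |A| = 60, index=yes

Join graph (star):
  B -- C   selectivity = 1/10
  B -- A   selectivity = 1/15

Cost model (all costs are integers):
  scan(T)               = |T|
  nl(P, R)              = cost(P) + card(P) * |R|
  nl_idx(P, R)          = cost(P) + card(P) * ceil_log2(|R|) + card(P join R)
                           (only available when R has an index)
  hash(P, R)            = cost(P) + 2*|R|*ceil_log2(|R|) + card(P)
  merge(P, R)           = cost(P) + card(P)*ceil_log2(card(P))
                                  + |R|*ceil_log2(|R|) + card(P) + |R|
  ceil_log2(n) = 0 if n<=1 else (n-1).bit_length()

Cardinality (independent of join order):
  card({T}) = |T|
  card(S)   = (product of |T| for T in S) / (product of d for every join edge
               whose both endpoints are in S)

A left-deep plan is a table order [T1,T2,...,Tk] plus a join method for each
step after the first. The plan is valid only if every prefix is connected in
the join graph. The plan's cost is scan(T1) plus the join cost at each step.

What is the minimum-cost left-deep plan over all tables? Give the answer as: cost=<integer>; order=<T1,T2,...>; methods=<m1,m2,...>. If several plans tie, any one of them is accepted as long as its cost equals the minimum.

Selinger DP (subsets sized 1..n):
  {B}: scan cost=120, card=120
  {C}: scan cost=50, card=50
  {A}: scan cost=60, card=60
  {BC}: card=600; try (C,hash)→840, (B,merge)→1360, (C,merge)→1430, (C,nl_idx)→1440, (B,hash)→1780, (B,nl)→6050 …(+1); best=840 via (C,hash)
  {AB}: card=480; try (A,hash)→960, (A,nl_idx)→1320, (B,merge)→1440, (A,merge)→1500, (B,hash)→1800, (B,nl)→7260 …(+1); best=960 via (A,hash)
  {ABC}: card=2400; try (C,hash)→2040, (A,hash)→2160, (C,merge)→6110, (C,nl_idx)→6240, (A,nl_idx)→6840, (A,merge)→7860 …(+2); best=2040 via (C,hash)

cost=2040; order=B,A,C; methods=hash,hash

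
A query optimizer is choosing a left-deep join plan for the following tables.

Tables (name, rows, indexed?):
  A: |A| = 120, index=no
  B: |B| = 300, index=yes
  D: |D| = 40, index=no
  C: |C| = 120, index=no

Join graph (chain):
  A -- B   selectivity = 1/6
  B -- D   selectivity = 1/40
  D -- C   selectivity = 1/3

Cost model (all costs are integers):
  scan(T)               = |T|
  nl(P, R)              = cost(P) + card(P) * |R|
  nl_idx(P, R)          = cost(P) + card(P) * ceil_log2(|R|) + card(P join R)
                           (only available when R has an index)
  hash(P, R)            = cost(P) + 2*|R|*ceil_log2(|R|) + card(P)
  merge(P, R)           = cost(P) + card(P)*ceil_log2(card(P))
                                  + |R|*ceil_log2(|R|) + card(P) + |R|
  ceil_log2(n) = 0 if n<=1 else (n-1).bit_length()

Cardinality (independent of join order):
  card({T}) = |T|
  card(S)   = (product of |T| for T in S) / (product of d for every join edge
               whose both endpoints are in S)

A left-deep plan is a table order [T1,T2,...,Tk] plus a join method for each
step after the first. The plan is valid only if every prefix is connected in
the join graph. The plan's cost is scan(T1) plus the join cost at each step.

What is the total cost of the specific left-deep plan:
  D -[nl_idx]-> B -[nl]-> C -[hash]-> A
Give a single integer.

50380

step 1: scan D: cost=40, card=40
step 2: join B via nl_idx
    card(P join B) = 40*300/(40) = 300
    cost = 40 + 40*9 + 300 = 700
step 3: join C via nl
    card(P join C) = 300*120/(3) = 12000
    cost = 700 + 300*120 = 36700
step 4: join A via hash
    card(P join A) = 12000*120/(6) = 240000
    cost = 36700 + 2*120*7 + 12000 = 50380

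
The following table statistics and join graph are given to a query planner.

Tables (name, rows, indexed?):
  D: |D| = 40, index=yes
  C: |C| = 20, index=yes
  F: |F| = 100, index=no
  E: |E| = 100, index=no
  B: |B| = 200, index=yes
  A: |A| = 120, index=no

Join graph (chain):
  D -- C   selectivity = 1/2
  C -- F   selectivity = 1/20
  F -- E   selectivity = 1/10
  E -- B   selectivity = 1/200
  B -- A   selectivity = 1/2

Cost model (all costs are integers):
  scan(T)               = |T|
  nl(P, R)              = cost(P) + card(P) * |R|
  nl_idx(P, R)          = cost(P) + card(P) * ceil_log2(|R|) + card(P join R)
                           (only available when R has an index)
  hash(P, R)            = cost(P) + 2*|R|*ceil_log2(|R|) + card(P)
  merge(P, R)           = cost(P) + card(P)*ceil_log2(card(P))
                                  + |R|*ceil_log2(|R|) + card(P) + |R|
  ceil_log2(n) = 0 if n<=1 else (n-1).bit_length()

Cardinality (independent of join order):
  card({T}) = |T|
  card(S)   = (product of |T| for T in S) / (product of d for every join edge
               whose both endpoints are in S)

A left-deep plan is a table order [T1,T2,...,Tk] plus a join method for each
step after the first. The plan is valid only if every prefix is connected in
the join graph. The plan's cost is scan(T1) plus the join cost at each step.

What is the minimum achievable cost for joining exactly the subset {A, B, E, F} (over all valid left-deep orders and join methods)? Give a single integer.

Selinger DP over subsets of {A,B,E,F}:
  {F}: scan cost=100, card=100
  {E}: scan cost=100, card=100
  {B}: scan cost=200, card=200
  {A}: scan cost=120, card=120
  {EF}: card=1000; try (F,hash)→1600, (E,hash)→1600, (F,merge)→1700, (E,merge)→1700, (F,nl)→10100, (E,nl)→10100; best=1600 via (F,hash)
  {BE}: card=100; try (B,nl_idx)→1000, (E,hash)→1800, (B,merge)→2700, (E,merge)→2800, (B,hash)→3400, (B,nl)→20100 …(+1); best=1000 via (B,nl_idx)
  {AB}: card=12000; try (A,hash)→2080, (B,merge)→2880, (A,merge)→2960, (B,hash)→3440, (B,nl_idx)→13080, (B,nl)→24120 …(+1); best=2080 via (A,hash)
  {BEF}: card=1000; try (F,hash)→2500, (F,merge)→2600, (B,hash)→5800, (B,nl_idx)→10600, (F,nl)→11000, (B,merge)→14400 …(+1); best=2500 via (F,hash)
  {ABE}: card=6000; try (A,merge)→2760, (A,hash)→2780, (A,nl)→13000, (E,hash)→15480, (E,merge)→182880, (E,nl)→1202080; best=2760 via (A,merge)
  {ABEF}: card=60000; try (A,hash)→5180, (F,hash)→10160, (A,merge)→14460, (F,merge)→87560, (A,nl)→122500, (F,nl)→602760; best=5180 via (A,hash)

5180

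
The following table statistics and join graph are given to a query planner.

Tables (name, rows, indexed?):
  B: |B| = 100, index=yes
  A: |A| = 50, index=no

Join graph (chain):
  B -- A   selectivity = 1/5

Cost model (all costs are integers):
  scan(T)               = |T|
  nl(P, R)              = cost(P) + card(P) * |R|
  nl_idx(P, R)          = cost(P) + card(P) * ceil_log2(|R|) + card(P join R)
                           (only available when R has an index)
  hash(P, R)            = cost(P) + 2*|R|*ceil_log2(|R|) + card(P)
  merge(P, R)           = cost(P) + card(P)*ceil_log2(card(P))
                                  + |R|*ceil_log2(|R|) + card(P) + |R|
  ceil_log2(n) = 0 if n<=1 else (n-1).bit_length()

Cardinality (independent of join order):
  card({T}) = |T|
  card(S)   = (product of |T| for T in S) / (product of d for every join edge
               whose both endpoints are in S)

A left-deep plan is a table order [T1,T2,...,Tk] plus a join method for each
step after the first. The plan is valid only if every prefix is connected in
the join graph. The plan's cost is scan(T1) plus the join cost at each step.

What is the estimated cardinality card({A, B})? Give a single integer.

1000

Tables in S: A(50), B(100)
Edges inside S: B-A(d=5)
numerator = 50 * 100 = 5000
denominator = 5 = 5
card(S) = 5000 / 5 = 1000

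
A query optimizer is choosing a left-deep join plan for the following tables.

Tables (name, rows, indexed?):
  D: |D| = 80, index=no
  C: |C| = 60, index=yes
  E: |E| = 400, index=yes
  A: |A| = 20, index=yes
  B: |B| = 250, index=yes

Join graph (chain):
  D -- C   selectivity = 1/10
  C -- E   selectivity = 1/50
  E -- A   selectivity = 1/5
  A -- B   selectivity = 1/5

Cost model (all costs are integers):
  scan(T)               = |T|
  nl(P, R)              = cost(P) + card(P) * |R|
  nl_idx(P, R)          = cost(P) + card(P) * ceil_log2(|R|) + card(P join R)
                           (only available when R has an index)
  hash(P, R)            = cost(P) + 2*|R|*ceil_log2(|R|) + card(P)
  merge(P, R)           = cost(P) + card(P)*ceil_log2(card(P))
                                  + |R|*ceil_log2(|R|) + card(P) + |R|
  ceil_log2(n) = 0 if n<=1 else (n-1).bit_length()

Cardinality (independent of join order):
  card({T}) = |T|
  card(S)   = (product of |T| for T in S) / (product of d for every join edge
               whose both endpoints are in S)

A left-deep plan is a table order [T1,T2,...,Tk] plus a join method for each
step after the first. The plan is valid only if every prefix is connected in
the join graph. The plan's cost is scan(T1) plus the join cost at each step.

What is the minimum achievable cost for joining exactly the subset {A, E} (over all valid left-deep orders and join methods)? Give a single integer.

Selinger DP over subsets of {A,E}:
  {E}: scan cost=400, card=400
  {A}: scan cost=20, card=20
  {AE}: card=1600; try (A,hash)→1000, (E,nl_idx)→1800, (A,nl_idx)→4000, (E,merge)→4140, (A,merge)→4520, (E,hash)→7240 …(+2); best=1000 via (A,hash)

1000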